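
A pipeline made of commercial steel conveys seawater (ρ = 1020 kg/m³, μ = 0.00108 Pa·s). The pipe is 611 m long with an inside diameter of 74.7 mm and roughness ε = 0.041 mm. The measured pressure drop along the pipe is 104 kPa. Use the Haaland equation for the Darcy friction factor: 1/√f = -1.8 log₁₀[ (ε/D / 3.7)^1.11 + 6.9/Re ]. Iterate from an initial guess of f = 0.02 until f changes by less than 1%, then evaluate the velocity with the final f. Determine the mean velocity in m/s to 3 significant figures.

V ≈ 1.09 m/s

Rearranging Darcy-Weisbach: V = √(2·ΔP·D/(f·L·ρ)). With ε/D = 4.1e-05/0.0747 = 0.000549, iterate starting from f = 0.02:
  f = 0.02 → V = √(2·1.04e+05·0.0747/(0.02·611·1020)) = 1.116 m/s; Re = ρVD/μ = 7.877e+04; f → 0.02091
  f = 0.02091 → V = 1.092 m/s; Re = 7.704e+04; f → 0.02097
Converged (Δf/f < 1%). With the final f = 0.02097: V = √(2·1.04e+05·0.0747/(0.02097·611·1020)) = 1.09 m/s.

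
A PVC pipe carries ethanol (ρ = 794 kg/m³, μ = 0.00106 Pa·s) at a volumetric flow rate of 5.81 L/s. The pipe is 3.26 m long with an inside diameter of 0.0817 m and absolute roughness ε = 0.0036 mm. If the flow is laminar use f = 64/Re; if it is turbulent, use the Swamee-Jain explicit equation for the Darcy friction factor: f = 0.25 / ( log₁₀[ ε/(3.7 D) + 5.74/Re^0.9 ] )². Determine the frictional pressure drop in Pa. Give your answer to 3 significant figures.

ΔP ≈ 382 Pa

Q = 5.81 L/s = 5.81/1000 = 0.00581 m³/s.
Cross-sectional area A = πD²/4 = π(0.0817)²/4 = 0.005242 m²; mean velocity V = Q/A = 0.00581/0.005242 = 1.108 m/s.
Reynolds number Re = ρVD/μ = 794 · 1.108 · 0.0817 / 0.00106 = 6.782e+04.
Re > 4000 → turbulent. Relative roughness ε/D = 3.6e-06/0.0817 = 4.41e-05. Swamee-Jain: f = 0.25/(log₁₀[4.41e-05/3.7 + 5.74/6.782e+04^0.9])² = 0.25/(log₁₀[1.19e-05 + 0.000257])² = 0.25/(-3.57)² = 0.01962.
Darcy-Weisbach: ΔP = f(L/D)(ρV²/2) = 0.01962·(3.26/0.0817)·(794·1.108²/2) = 0.01962·39.9·487.6 = 381.7 Pa.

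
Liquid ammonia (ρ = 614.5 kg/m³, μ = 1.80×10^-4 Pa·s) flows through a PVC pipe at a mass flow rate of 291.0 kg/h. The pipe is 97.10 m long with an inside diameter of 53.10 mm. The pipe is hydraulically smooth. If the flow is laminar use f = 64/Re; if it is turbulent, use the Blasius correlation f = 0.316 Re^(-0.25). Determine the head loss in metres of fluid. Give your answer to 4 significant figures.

h_f ≈ 0.01020 m

ṁ = 291.0 kg/h = 291.0/3600 = 0.08083 kg/s.
A = πD²/4 = π(0.0531)²/4 = 0.002215 m²; mean velocity V = ṁ/(ρA) = 0.08083/(614.5 · 0.002215) = 0.0594 m/s.
Reynolds number Re = ρVD/μ = 614.5 · 0.0594 · 0.0531 / 0.00018 = 1.077e+04.
Re > 4000 → turbulent. Smooth-pipe (Blasius): f = 0.316 Re^(-0.25) = 0.316/(1.077e+04)^0.25 = 0.03102.
Darcy-Weisbach: ΔP = f(L/D)(ρV²/2) = 0.03102·(97.1/0.0531)·(614.5·0.0594²/2) = 0.03102·1829·1.084 = 61.5 Pa.
Head loss h_f = ΔP/(ρg) = 61.5/(614.5·9.81) = 0.01020 m.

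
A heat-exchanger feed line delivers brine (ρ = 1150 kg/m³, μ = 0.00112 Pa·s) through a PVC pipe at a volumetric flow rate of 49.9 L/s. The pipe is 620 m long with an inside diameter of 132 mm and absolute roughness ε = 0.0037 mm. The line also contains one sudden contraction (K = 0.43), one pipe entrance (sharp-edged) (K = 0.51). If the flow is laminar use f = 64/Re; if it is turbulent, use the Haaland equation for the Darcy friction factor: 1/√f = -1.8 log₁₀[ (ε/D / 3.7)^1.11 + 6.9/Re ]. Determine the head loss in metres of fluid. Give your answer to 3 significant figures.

h_f ≈ 43.4 m

Q = 49.9 L/s = 49.9/1000 = 0.0499 m³/s.
Cross-sectional area A = πD²/4 = π(0.132)²/4 = 0.01368 m²; mean velocity V = Q/A = 0.0499/0.01368 = 3.646 m/s.
Reynolds number Re = ρVD/μ = 1150 · 3.646 · 0.132 / 0.00112 = 4.942e+05.
Re > 4000 → turbulent. Relative roughness ε/D = 3.7e-06/0.132 = 2.8e-05. Haaland: 1/√f = -1.8 log₁₀[(2.8e-05/3.7)^1.11 + 6.9/4.942e+05] = -1.8 log₁₀[2.07e-06 + 1.4e-05] = 8.631, so f = 0.01342.
Total minor-loss coefficient ΣK = 1·0.43 + 1·0.51 = 0.94.
ΔP = [f·L/D + ΣK]·(ρV²/2) = [0.01342·620/0.132 + 0.94]·(1150·3.646²/2) = [63.05 + 0.94]·7645 = 4.892e+05 Pa.
Head loss h_f = ΔP/(ρg) = 4.892e+05/(1150·9.81) = 43.4 m.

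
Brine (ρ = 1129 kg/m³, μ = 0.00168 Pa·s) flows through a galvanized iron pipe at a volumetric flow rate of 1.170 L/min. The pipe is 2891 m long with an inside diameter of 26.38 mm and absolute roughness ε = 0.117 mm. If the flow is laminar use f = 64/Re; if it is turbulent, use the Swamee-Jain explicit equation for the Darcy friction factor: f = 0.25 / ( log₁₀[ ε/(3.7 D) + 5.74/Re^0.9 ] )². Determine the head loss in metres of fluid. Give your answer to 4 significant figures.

Q = 1.170 L/min = 1.170/60000 = 1.95e-05 m³/s.
Cross-sectional area A = πD²/4 = π(0.02638)²/4 = 0.0005466 m²; mean velocity V = Q/A = 1.95e-05/0.0005466 = 0.03568 m/s.
Reynolds number Re = ρVD/μ = 1129 · 0.03568 · 0.02638 / 0.00168 = 632.5.
Re < 2300 → laminar flow, so f = 64/Re = 64/632.5 = 0.1012 (the turbulent correlation is not needed).
Darcy-Weisbach: ΔP = f(L/D)(ρV²/2) = 0.1012·(2891/0.02638)·(1129·0.03568²/2) = 0.1012·1.096e+05·0.7185 = 7968 Pa.
Head loss h_f = ΔP/(ρg) = 7968/(1129·9.81) = 0.7194 m.

h_f ≈ 0.7194 m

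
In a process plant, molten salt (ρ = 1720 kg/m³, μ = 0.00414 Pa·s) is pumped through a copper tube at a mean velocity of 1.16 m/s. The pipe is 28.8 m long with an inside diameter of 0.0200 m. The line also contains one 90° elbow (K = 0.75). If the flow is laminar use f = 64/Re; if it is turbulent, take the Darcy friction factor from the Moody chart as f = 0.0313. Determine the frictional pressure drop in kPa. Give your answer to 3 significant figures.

Reynolds number Re = ρVD/μ = 1720 · 1.16 · 0.02 / 0.00414 = 9639.
Re > 4000 → turbulent; use the Moody-chart value f = 0.0313.
Total minor-loss coefficient ΣK = 1·0.75 = 0.75.
ΔP = [f·L/D + ΣK]·(ρV²/2) = [0.0313·28.8/0.02 + 0.75]·(1720·1.16²/2) = [45.07 + 0.75]·1157 = 5.303e+04 Pa.
ΔP = 5.303e+04 Pa = 53.0 kPa.

ΔP ≈ 53.0 kPa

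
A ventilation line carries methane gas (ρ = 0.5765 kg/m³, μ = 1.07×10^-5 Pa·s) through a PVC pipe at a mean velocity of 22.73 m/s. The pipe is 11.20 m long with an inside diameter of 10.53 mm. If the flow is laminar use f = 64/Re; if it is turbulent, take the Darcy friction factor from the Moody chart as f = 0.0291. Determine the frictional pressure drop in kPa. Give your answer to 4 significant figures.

ΔP ≈ 4.609 kPa

Reynolds number Re = ρVD/μ = 0.5765 · 22.73 · 0.01053 / 1.07e-05 = 1.29e+04.
Re > 4000 → turbulent; use the Moody-chart value f = 0.0291.
Darcy-Weisbach: ΔP = f(L/D)(ρV²/2) = 0.0291·(11.2/0.01053)·(0.5765·22.73²/2) = 0.0291·1064·148.9 = 4609 Pa.
ΔP = 4609 Pa = 4.609 kPa.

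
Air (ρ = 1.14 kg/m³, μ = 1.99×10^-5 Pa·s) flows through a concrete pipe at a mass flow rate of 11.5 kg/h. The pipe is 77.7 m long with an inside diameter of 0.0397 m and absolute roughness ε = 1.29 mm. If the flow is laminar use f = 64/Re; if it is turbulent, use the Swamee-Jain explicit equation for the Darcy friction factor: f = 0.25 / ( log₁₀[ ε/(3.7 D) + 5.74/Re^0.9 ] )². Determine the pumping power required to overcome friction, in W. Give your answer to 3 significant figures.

ṁ = 11.5 kg/h = 11.5/3600 = 0.003194 kg/s.
A = πD²/4 = π(0.0397)²/4 = 0.001238 m²; mean velocity V = ṁ/(ρA) = 0.003194/(1.14 · 0.001238) = 2.264 m/s.
Reynolds number Re = ρVD/μ = 1.14 · 2.264 · 0.0397 / 1.99e-05 = 5148.
Re > 4000 → turbulent. Relative roughness ε/D = 0.00129/0.0397 = 0.0325. Swamee-Jain: f = 0.25/(log₁₀[0.0325/3.7 + 5.74/5148^0.9])² = 0.25/(log₁₀[0.00878 + 0.00262])² = 0.25/(-1.943)² = 0.06622.
Darcy-Weisbach: ΔP = f(L/D)(ρV²/2) = 0.06622·(77.7/0.0397)·(1.14·2.264²/2) = 0.06622·1957·2.921 = 378.6 Pa.
Q = ṁ/ρ = 0.003194/1.14 = 0.002802 m³/s.
Pumping power P = QΔP = 0.002802·378.6 = 1.061 W = 1.06 W.

P ≈ 1.06 W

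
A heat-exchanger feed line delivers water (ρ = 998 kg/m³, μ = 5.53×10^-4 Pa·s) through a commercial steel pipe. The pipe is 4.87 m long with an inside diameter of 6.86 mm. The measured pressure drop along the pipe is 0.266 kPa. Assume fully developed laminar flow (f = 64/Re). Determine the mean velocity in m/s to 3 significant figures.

For laminar flow, f = 64/Re with Re = ρVD/μ, so Darcy-Weisbach reduces to ΔP = 32μLV/D². Solving for V: V = ΔP·D²/(32μL) = 266·(0.00686)²/(32·0.000553·4.87) = 0.1453 m/s.
Check: Re = ρVD/μ = 998·0.1453·0.00686/0.000553 = 1798 < 2300, so the laminar assumption holds.

V ≈ 0.145 m/s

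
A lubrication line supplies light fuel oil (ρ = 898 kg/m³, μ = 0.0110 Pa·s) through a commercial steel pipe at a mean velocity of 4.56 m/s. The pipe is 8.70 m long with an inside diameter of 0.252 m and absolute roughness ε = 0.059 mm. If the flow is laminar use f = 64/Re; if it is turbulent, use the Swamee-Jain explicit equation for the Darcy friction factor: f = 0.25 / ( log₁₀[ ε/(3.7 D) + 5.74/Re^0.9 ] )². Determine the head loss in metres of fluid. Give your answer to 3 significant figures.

h_f ≈ 0.709 m

Reynolds number Re = ρVD/μ = 898 · 4.56 · 0.252 / 0.011 = 9.381e+04.
Re > 4000 → turbulent. Relative roughness ε/D = 5.9e-05/0.252 = 0.000234. Swamee-Jain: f = 0.25/(log₁₀[0.000234/3.7 + 5.74/9.381e+04^0.9])² = 0.25/(log₁₀[6.33e-05 + 0.000192])² = 0.25/(-3.593)² = 0.01937.
Darcy-Weisbach: ΔP = f(L/D)(ρV²/2) = 0.01937·(8.7/0.252)·(898·4.56²/2) = 0.01937·34.52·9336 = 6244 Pa.
Head loss h_f = ΔP/(ρg) = 6244/(898·9.81) = 0.709 m.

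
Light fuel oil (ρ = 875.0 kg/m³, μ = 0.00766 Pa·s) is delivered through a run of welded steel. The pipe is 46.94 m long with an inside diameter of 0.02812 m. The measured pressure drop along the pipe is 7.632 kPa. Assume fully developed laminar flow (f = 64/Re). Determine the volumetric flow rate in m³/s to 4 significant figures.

Q ≈ 3.257×10^-4 m³/s

For laminar flow, f = 64/Re with Re = ρVD/μ, so Darcy-Weisbach reduces to ΔP = 32μLV/D². Solving for V: V = ΔP·D²/(32μL) = 7632·(0.02812)²/(32·0.00766·46.94) = 0.5245 m/s.
Check: Re = ρVD/μ = 875·0.5245·0.02812/0.00766 = 1685 < 2300, so the laminar assumption holds.
Q = V·A = 0.5245·(π/4·0.02812²) = 0.0003257 m³/s = 3.257×10^-4 m³/s.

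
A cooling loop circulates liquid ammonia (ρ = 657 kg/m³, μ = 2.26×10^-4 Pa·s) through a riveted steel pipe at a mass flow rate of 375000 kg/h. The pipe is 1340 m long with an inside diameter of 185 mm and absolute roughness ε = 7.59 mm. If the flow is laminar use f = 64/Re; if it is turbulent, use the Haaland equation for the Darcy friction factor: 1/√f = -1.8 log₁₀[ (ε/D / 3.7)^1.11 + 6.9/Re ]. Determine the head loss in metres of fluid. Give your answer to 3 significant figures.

h_f ≈ 842 m

ṁ = 375000 kg/h = 375000/3600 = 104.2 kg/s.
A = πD²/4 = π(0.185)²/4 = 0.02688 m²; mean velocity V = ṁ/(ρA) = 104.2/(657 · 0.02688) = 5.898 m/s.
Reynolds number Re = ρVD/μ = 657 · 5.898 · 0.185 / 0.000226 = 3.172e+06.
Re > 4000 → turbulent. Relative roughness ε/D = 0.00759/0.185 = 0.041. Haaland: 1/√f = -1.8 log₁₀[(0.041/3.7)^1.11 + 6.9/3.172e+06] = -1.8 log₁₀[0.00676 + 2.18e-06] = 3.906, so f = 0.06554.
Darcy-Weisbach: ΔP = f(L/D)(ρV²/2) = 0.06554·(1340/0.185)·(657·5.898²/2) = 0.06554·7243·1.143e+04 = 5.426e+06 Pa.
Head loss h_f = ΔP/(ρg) = 5.426e+06/(657·9.81) = 842 m.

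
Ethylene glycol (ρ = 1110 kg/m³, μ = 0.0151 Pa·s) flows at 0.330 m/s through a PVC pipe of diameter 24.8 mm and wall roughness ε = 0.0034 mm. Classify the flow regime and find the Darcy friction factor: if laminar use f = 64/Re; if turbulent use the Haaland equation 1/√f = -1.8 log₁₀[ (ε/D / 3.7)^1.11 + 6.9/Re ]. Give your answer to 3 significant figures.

f ≈ 0.106

Re = ρVD/μ = 1110·0.33·0.0248/0.0151 = 601.6.
Re < 2300 → laminar, so f = 64/Re = 0.1064 (roughness is irrelevant in laminar flow).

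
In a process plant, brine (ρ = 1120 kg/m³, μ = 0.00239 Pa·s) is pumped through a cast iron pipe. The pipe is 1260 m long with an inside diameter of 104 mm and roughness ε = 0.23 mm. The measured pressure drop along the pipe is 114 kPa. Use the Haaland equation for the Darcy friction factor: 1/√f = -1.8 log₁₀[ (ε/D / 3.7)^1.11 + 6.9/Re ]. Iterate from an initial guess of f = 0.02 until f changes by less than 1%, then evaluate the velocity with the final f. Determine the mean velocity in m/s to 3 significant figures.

Rearranging Darcy-Weisbach: V = √(2·ΔP·D/(f·L·ρ)). With ε/D = 0.00023/0.104 = 0.00221, iterate starting from f = 0.02:
  f = 0.02 → V = √(2·1.14e+05·0.104/(0.02·1260·1120)) = 0.9166 m/s; Re = ρVD/μ = 4.467e+04; f → 0.02705
  f = 0.02705 → V = 0.7882 m/s; Re = 3.841e+04; f → 0.02746
  f = 0.02746 → V = 0.7823 m/s; Re = 3.813e+04; f → 0.02748
Converged (Δf/f < 1%). With the final f = 0.02748: V = √(2·1.14e+05·0.104/(0.02748·1260·1120)) = 0.782 m/s.

V ≈ 0.782 m/s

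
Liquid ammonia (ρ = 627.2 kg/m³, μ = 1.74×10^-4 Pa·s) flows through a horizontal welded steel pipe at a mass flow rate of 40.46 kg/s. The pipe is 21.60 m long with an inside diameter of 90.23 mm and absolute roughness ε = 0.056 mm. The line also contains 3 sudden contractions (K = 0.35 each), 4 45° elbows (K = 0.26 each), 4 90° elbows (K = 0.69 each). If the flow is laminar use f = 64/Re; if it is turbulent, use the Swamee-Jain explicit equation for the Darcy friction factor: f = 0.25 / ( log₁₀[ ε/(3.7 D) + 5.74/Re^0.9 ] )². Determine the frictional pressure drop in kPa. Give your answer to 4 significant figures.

A = πD²/4 = π(0.09023)²/4 = 0.006394 m²; mean velocity V = ṁ/(ρA) = 40.46/(627.2 · 0.006394) = 10.09 m/s.
Reynolds number Re = ρVD/μ = 627.2 · 10.09 · 0.09023 / 0.000174 = 3.281e+06.
Re > 4000 → turbulent. Relative roughness ε/D = 5.6e-05/0.09023 = 0.000621. Swamee-Jain: f = 0.25/(log₁₀[0.000621/3.7 + 5.74/3.281e+06^0.9])² = 0.25/(log₁₀[0.000168 + 7.84e-06])² = 0.25/(-3.756)² = 0.01773.
Total minor-loss coefficient ΣK = 3·0.35 + 4·0.26 + 4·0.69 = 4.85.
ΔP = [f·L/D + ΣK]·(ρV²/2) = [0.01773·21.6/0.09023 + 4.85]·(627.2·10.09²/2) = [4.243 + 4.85]·3.192e+04 = 2.902e+05 Pa.
ΔP = 2.902e+05 Pa = 290.2 kPa.

ΔP ≈ 290.2 kPa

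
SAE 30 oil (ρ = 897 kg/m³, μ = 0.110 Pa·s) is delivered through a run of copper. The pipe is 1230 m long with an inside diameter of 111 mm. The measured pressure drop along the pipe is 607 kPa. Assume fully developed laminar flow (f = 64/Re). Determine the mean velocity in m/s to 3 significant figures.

V ≈ 1.73 m/s

For laminar flow, f = 64/Re with Re = ρVD/μ, so Darcy-Weisbach reduces to ΔP = 32μLV/D². Solving for V: V = ΔP·D²/(32μL) = 6.07e+05·(0.111)²/(32·0.11·1230) = 1.727 m/s.
Check: Re = ρVD/μ = 897·1.727·0.111/0.11 = 1564 < 2300, so the laminar assumption holds.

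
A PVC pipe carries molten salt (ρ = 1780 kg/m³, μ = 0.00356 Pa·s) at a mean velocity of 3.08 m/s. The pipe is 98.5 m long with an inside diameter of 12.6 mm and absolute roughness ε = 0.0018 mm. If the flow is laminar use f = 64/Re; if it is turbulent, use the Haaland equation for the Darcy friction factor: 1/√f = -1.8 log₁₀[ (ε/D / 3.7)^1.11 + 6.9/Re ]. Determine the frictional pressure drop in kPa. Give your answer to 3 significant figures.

Reynolds number Re = ρVD/μ = 1780 · 3.08 · 0.0126 / 0.00356 = 1.94e+04.
Re > 4000 → turbulent. Relative roughness ε/D = 1.8e-06/0.0126 = 0.000143. Haaland: 1/√f = -1.8 log₁₀[(0.000143/3.7)^1.11 + 6.9/1.94e+04] = -1.8 log₁₀[1.26e-05 + 0.000356] = 6.181, so f = 0.02617.
Darcy-Weisbach: ΔP = f(L/D)(ρV²/2) = 0.02617·(98.5/0.0126)·(1780·3.08²/2) = 0.02617·7817·8443 = 1.728e+06 Pa.
ΔP = 1.728e+06 Pa = 1730 kPa.

ΔP ≈ 1730 kPa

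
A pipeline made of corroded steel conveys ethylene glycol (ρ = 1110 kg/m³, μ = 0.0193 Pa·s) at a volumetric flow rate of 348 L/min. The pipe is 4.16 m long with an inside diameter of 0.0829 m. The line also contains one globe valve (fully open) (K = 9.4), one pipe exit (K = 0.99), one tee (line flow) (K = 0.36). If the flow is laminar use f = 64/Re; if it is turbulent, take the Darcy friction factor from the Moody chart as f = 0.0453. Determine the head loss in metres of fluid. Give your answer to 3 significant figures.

Q = 348 L/min = 348/60000 = 0.0058 m³/s.
Cross-sectional area A = πD²/4 = π(0.0829)²/4 = 0.005398 m²; mean velocity V = Q/A = 0.0058/0.005398 = 1.075 m/s.
Reynolds number Re = ρVD/μ = 1110 · 1.075 · 0.0829 / 0.0193 = 5123.
Re > 4000 → turbulent; use the Moody-chart value f = 0.0453.
Total minor-loss coefficient ΣK = 1·9.4 + 1·0.99 + 1·0.36 = 10.8.
ΔP = [f·L/D + ΣK]·(ρV²/2) = [0.0453·4.16/0.0829 + 10.8]·(1110·1.075²/2) = [2.273 + 10.8]·640.8 = 8346 Pa.
Head loss h_f = ΔP/(ρg) = 8346/(1110·9.81) = 0.766 m.

h_f ≈ 0.766 m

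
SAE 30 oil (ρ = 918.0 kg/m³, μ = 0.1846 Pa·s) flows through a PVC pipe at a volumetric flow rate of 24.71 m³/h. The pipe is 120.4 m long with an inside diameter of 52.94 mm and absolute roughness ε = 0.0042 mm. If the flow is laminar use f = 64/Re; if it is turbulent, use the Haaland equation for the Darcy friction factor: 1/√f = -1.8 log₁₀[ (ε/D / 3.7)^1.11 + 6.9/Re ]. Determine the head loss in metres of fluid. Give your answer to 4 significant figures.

h_f ≈ 87.87 m

Q = 24.71 m³/h = 24.71/3600 = 0.006864 m³/s.
Cross-sectional area A = πD²/4 = π(0.05294)²/4 = 0.002201 m²; mean velocity V = Q/A = 0.006864/0.002201 = 3.118 m/s.
Reynolds number Re = ρVD/μ = 918 · 3.118 · 0.05294 / 0.185 = 820.9.
Re < 2300 → laminar flow, so f = 64/Re = 64/820.9 = 0.07796 (the turbulent correlation is not needed).
Darcy-Weisbach: ΔP = f(L/D)(ρV²/2) = 0.07796·(120.4/0.05294)·(918·3.118²/2) = 0.07796·2274·4463 = 7.913e+05 Pa.
Head loss h_f = ΔP/(ρg) = 7.913e+05/(918·9.81) = 87.87 m.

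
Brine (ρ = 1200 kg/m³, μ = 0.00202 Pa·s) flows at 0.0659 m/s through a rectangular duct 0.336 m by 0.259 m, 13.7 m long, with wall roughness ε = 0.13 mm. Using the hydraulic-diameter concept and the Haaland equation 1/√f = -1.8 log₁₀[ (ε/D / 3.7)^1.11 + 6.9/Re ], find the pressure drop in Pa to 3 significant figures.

ΔP ≈ 3.70 Pa

Hydraulic diameter D_h = 4A/P = 4·(0.336·0.259)/(2·(0.336+0.259)) = 0.3481/1.19 = 0.2925 m.
Re = ρVD_h/μ = 1200·0.0659·0.2925/0.00202 = 1.145e+04.
ε/D_h = 0.00013/0.2925 = 0.000444; Haaland gives 1/√f = -1.8 log₁₀[4.45e-05+0.000603] = 5.74, so f = 0.03035.
ΔP = f(L/D_h)(ρV²/2) = 0.03035·13.7/0.2925·2.606 = 3.704 Pa.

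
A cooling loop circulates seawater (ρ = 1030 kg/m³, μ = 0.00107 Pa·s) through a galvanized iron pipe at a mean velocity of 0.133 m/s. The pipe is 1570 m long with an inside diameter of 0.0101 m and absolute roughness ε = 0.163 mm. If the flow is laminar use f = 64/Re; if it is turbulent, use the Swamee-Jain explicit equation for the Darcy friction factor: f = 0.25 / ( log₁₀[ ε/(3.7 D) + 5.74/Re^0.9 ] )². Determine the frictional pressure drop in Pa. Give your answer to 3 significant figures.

ΔP ≈ 70100 Pa

Reynolds number Re = ρVD/μ = 1030 · 0.133 · 0.0101 / 0.00107 = 1293.
Re < 2300 → laminar flow, so f = 64/Re = 64/1293 = 0.04949 (the turbulent correlation is not needed).
Darcy-Weisbach: ΔP = f(L/D)(ρV²/2) = 0.04949·(1570/0.0101)·(1030·0.133²/2) = 0.04949·1.554e+05·9.11 = 7.009e+04 Pa.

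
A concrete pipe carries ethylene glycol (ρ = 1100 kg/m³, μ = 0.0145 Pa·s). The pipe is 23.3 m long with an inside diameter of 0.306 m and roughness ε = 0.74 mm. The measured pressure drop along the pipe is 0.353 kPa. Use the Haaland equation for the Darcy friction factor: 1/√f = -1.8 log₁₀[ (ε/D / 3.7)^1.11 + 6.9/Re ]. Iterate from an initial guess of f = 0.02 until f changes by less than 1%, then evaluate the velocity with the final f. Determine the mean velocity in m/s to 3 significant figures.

Rearranging Darcy-Weisbach: V = √(2·ΔP·D/(f·L·ρ)). With ε/D = 0.00074/0.306 = 0.00242, iterate starting from f = 0.02:
  f = 0.02 → V = √(2·353·0.306/(0.02·23.3·1100)) = 0.6492 m/s; Re = ρVD/μ = 1.507e+04; f → 0.0316
  f = 0.0316 → V = 0.5165 m/s; Re = 1.199e+04; f → 0.03292
  f = 0.03292 → V = 0.506 m/s; Re = 1.175e+04; f → 0.03305
Converged (Δf/f < 1%). With the final f = 0.03305: V = √(2·353·0.306/(0.03305·23.3·1100)) = 0.505 m/s.

V ≈ 0.505 m/s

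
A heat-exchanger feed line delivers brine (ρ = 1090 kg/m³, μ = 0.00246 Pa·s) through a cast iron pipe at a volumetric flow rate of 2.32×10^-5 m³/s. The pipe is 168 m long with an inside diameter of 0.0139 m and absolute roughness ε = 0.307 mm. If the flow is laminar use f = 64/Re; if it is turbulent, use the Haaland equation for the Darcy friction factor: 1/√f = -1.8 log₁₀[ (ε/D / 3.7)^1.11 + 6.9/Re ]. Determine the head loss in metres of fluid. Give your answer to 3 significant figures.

h_f ≈ 0.979 m

Cross-sectional area A = πD²/4 = π(0.0139)²/4 = 0.0001517 m²; mean velocity V = Q/A = 2.32e-05/0.0001517 = 0.1529 m/s.
Reynolds number Re = ρVD/μ = 1090 · 0.1529 · 0.0139 / 0.00246 = 941.6.
Re < 2300 → laminar flow, so f = 64/Re = 64/941.6 = 0.06797 (the turbulent correlation is not needed).
Darcy-Weisbach: ΔP = f(L/D)(ρV²/2) = 0.06797·(168/0.0139)·(1090·0.1529²/2) = 0.06797·1.209e+04·12.74 = 1.046e+04 Pa.
Head loss h_f = ΔP/(ρg) = 1.046e+04/(1090·9.81) = 0.979 m.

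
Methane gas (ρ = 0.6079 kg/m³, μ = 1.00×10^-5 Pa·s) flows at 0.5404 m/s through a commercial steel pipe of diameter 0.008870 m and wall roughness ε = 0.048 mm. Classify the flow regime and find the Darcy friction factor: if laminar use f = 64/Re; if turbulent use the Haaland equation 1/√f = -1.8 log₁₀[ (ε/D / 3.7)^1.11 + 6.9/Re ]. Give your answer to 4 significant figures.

f ≈ 0.2196

Re = ρVD/μ = 0.6079·0.5404·0.00887/1e-05 = 291.4.
Re < 2300 → laminar, so f = 64/Re = 0.2196 (roughness is irrelevant in laminar flow).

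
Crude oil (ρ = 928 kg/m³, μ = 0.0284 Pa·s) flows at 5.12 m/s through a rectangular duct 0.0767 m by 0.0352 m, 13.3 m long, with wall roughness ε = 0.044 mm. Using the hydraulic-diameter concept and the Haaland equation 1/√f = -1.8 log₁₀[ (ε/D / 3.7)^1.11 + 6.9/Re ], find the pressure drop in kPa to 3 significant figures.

ΔP ≈ 113 kPa

Hydraulic diameter D_h = 4A/P = 4·(0.0767·0.0352)/(2·(0.0767+0.0352)) = 0.0108/0.2238 = 0.04825 m.
Re = ρVD_h/μ = 928·5.12·0.04825/0.0284 = 8073.
ε/D_h = 4.4e-05/0.04825 = 0.000912; Haaland gives 1/√f = -1.8 log₁₀[9.88e-05+0.000855] = 5.437, so f = 0.03383.
ΔP = f(L/D_h)(ρV²/2) = 0.03383·13.3/0.04825·1.216e+04 = 1.134e+05 Pa.
ΔP = 113 kPa.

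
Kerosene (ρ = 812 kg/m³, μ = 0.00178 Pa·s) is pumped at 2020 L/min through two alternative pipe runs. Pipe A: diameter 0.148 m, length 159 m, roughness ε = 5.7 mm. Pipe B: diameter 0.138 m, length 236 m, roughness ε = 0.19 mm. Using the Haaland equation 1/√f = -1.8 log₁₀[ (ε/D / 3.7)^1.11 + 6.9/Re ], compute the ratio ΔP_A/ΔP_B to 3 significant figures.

Pipe A: V = Q/A = 0.03367/0.0172 = 1.957 m/s; Re = 1.321e+05; ε/D = 0.0385; Haaland → f = 0.06394; ΔP_A = f(L/D)(ρV²/2) = 1.068e+05 Pa.
Pipe B: V = Q/A = 0.03367/0.01496 = 2.251 m/s; Re = 1.417e+05; ε/D = 0.00138; Haaland → f = 0.02268; ΔP_B = f(L/D)(ρV²/2) = 7.98e+04 Pa.
ΔP_A/ΔP_B = 1.068e+05/7.98e+04 = 1.34.

ΔP_A/ΔP_B ≈ 1.34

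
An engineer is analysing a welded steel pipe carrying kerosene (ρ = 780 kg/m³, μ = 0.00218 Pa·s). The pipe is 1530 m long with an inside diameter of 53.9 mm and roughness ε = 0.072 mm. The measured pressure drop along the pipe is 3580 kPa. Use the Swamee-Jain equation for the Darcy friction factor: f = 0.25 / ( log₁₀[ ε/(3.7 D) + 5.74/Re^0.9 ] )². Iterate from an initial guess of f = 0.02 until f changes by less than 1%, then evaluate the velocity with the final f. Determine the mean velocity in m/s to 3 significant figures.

V ≈ 3.66 m/s

Rearranging Darcy-Weisbach: V = √(2·ΔP·D/(f·L·ρ)). With ε/D = 7.2e-05/0.0539 = 0.00134, iterate starting from f = 0.02:
  f = 0.02 → V = √(2·3.58e+06·0.0539/(0.02·1530·780)) = 4.021 m/s; Re = ρVD/μ = 7.755e+04; f → 0.02397
  f = 0.02397 → V = 3.673 m/s; Re = 7.084e+04; f → 0.02418
Converged (Δf/f < 1%). With the final f = 0.02418: V = √(2·3.58e+06·0.0539/(0.02418·1530·780)) = 3.657 m/s.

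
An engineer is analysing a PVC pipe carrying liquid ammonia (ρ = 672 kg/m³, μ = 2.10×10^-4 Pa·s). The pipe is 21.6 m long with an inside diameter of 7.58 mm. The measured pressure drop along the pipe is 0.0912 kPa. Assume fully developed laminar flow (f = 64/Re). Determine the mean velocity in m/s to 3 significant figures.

V ≈ 0.0361 m/s

For laminar flow, f = 64/Re with Re = ρVD/μ, so Darcy-Weisbach reduces to ΔP = 32μLV/D². Solving for V: V = ΔP·D²/(32μL) = 91.2·(0.00758)²/(32·0.00021·21.6) = 0.0361 m/s.
Check: Re = ρVD/μ = 672·0.0361·0.00758/0.00021 = 875.6 < 2300, so the laminar assumption holds.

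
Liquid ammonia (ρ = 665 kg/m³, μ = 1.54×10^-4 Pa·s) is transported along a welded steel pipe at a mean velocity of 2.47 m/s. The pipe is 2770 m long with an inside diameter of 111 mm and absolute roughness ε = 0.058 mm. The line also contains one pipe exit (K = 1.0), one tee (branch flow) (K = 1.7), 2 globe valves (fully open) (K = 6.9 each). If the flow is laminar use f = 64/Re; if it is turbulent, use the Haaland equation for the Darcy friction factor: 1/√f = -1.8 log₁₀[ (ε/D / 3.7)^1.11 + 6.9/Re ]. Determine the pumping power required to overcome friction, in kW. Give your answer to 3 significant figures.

Reynolds number Re = ρVD/μ = 665 · 2.47 · 0.111 / 0.000154 = 1.184e+06.
Re > 4000 → turbulent. Relative roughness ε/D = 5.8e-05/0.111 = 0.000523. Haaland: 1/√f = -1.8 log₁₀[(0.000523/3.7)^1.11 + 6.9/1.184e+06] = -1.8 log₁₀[5.33e-05 + 5.83e-06] = 7.611, so f = 0.01726.
Total minor-loss coefficient ΣK = 1·1 + 1·1.7 + 2·6.9 = 16.5.
ΔP = [f·L/D + ΣK]·(ρV²/2) = [0.01726·2770/0.111 + 16.5]·(665·2.47²/2) = [430.8 + 16.5]·2029 = 9.073e+05 Pa.
Q = V·A = 2.47·0.009677 = 0.0239 m³/s.
Pumping power P = QΔP = 0.0239·9.073e+05 = 21690 W = 21.7 kW.

P ≈ 21.7 kW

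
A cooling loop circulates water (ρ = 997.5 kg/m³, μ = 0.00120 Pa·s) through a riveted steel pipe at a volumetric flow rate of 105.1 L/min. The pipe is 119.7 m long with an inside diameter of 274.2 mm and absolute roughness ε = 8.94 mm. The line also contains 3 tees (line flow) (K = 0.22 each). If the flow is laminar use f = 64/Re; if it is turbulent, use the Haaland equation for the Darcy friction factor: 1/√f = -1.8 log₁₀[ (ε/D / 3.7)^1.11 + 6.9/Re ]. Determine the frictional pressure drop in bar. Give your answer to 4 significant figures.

ΔP ≈ 1.247×10^-4 bar

Q = 105.1 L/min = 105.1/60000 = 0.001752 m³/s.
Cross-sectional area A = πD²/4 = π(0.2742)²/4 = 0.05905 m²; mean velocity V = Q/A = 0.001752/0.05905 = 0.02966 m/s.
Reynolds number Re = ρVD/μ = 997.5 · 0.02966 · 0.2742 / 0.0012 = 6761.
Re > 4000 → turbulent. Relative roughness ε/D = 0.00894/0.2742 = 0.0326. Haaland: 1/√f = -1.8 log₁₀[(0.0326/3.7)^1.11 + 6.9/6761] = -1.8 log₁₀[0.00524 + 0.00102] = 3.967, so f = 0.06356.
Total minor-loss coefficient ΣK = 3·0.22 = 0.66.
ΔP = [f·L/D + ΣK]·(ρV²/2) = [0.06356·119.7/0.2742 + 0.66]·(997.5·0.02966²/2) = [27.75 + 0.66]·0.4389 = 12.47 Pa.
ΔP = 12.47 Pa = 1.247×10^-4 bar.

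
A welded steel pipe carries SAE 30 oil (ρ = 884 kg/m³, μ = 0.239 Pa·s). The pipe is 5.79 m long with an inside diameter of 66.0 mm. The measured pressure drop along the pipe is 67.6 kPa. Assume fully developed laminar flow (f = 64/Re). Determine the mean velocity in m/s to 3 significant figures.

V ≈ 6.65 m/s

For laminar flow, f = 64/Re with Re = ρVD/μ, so Darcy-Weisbach reduces to ΔP = 32μLV/D². Solving for V: V = ΔP·D²/(32μL) = 6.76e+04·(0.066)²/(32·0.239·5.79) = 6.65 m/s.
Check: Re = ρVD/μ = 884·6.65·0.066/0.239 = 1623 < 2300, so the laminar assumption holds.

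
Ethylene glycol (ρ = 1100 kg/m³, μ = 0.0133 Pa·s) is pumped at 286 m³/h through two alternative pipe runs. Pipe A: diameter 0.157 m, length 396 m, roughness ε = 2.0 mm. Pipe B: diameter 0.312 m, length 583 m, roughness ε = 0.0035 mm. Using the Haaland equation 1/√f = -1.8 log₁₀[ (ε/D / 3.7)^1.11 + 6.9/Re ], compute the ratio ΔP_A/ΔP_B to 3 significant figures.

ΔP_A/ΔP_B ≈ 37.1

Pipe A: V = Q/A = 0.07944/0.01936 = 4.104 m/s; Re = 5.329e+04; ε/D = 0.0127; Haaland → f = 0.0422; ΔP_A = f(L/D)(ρV²/2) = 9.858e+05 Pa.
Pipe B: V = Q/A = 0.07944/0.07645 = 1.039 m/s; Re = 2.681e+04; ε/D = 1.12e-05; Haaland → f = 0.02397; ΔP_B = f(L/D)(ρV²/2) = 2.66e+04 Pa.
ΔP_A/ΔP_B = 9.858e+05/2.66e+04 = 37.1.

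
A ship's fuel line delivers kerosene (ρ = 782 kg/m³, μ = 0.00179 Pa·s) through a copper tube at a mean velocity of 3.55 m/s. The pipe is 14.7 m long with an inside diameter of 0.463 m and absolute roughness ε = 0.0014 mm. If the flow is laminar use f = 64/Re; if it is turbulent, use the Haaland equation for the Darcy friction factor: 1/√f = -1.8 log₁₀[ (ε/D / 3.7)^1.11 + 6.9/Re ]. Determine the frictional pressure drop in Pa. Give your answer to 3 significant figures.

ΔP ≈ 1920 Pa

Reynolds number Re = ρVD/μ = 782 · 3.55 · 0.463 / 0.00179 = 7.181e+05.
Re > 4000 → turbulent. Relative roughness ε/D = 1.4e-06/0.463 = 3.02e-06. Haaland: 1/√f = -1.8 log₁₀[(3.02e-06/3.7)^1.11 + 6.9/7.181e+05] = -1.8 log₁₀[1.75e-07 + 9.61e-06] = 9.017, so f = 0.0123.
Darcy-Weisbach: ΔP = f(L/D)(ρV²/2) = 0.0123·(14.7/0.463)·(782·3.55²/2) = 0.0123·31.75·4928 = 1924 Pa.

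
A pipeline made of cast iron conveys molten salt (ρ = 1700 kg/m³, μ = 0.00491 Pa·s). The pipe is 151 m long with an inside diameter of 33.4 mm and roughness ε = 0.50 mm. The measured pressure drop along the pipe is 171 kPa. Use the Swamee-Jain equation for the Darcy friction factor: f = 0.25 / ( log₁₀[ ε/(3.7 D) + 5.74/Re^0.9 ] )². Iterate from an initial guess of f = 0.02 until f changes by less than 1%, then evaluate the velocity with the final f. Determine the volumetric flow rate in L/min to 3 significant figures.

Rearranging Darcy-Weisbach: V = √(2·ΔP·D/(f·L·ρ)). With ε/D = 0.0005/0.0334 = 0.015, iterate starting from f = 0.02:
  f = 0.02 → V = √(2·1.71e+05·0.0334/(0.02·151·1700)) = 1.492 m/s; Re = ρVD/μ = 1.725e+04; f → 0.04696
  f = 0.04696 → V = 0.9734 m/s; Re = 1.126e+04; f → 0.04842
  f = 0.04842 → V = 0.9587 m/s; Re = 1.109e+04; f → 0.04848
Converged (Δf/f < 1%). With the final f = 0.04848: V = √(2·1.71e+05·0.0334/(0.04848·151·1700)) = 0.9581 m/s.
Q = V·A = 0.9581·(π/4·0.0334²) = 0.0008394 m³/s = 50.4 L/min.

Q ≈ 50.4 L/min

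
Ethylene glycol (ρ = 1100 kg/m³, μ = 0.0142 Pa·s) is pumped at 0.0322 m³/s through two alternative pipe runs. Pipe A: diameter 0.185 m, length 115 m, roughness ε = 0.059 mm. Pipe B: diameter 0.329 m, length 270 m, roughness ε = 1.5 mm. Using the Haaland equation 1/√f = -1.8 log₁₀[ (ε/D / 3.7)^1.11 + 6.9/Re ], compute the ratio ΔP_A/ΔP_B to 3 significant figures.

Pipe A: V = Q/A = 0.0322/0.02688 = 1.198 m/s; Re = 1.717e+04; ε/D = 0.000319; Haaland → f = 0.02728; ΔP_A = f(L/D)(ρV²/2) = 1.338e+04 Pa.
Pipe B: V = Q/A = 0.0322/0.08501 = 0.3788 m/s; Re = 9653; ε/D = 0.00456; Haaland → f = 0.03709; ΔP_B = f(L/D)(ρV²/2) = 2402 Pa.
ΔP_A/ΔP_B = 1.338e+04/2402 = 5.57.

ΔP_A/ΔP_B ≈ 5.57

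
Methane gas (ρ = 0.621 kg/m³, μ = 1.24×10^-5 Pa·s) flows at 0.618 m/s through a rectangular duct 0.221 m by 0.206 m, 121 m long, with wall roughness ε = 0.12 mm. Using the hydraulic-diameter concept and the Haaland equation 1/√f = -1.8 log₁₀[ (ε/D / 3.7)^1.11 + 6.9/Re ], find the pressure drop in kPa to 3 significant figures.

Hydraulic diameter D_h = 4A/P = 4·(0.221·0.206)/(2·(0.221+0.206)) = 0.1821/0.854 = 0.2132 m.
Re = ρVD_h/μ = 0.621·0.618·0.2132/1.24e-05 = 6600.
ε/D_h = 0.00012/0.2132 = 0.000563; Haaland gives 1/√f = -1.8 log₁₀[5.78e-05+0.00105] = 5.323, so f = 0.03529.
ΔP = f(L/D_h)(ρV²/2) = 0.03529·121/0.2132·0.1186 = 2.375 Pa.
ΔP = 0.00237 kPa.

ΔP ≈ 0.00237 kPa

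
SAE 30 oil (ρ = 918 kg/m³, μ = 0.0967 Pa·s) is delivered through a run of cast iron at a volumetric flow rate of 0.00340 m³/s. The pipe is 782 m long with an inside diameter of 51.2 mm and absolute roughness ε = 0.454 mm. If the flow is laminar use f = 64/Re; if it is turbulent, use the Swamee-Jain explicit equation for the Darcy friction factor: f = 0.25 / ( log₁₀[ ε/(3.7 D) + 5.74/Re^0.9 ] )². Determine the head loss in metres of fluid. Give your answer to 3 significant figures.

Cross-sectional area A = πD²/4 = π(0.0512)²/4 = 0.002059 m²; mean velocity V = Q/A = 0.0034/0.002059 = 1.651 m/s.
Reynolds number Re = ρVD/μ = 918 · 1.651 · 0.0512 / 0.0967 = 802.7.
Re < 2300 → laminar flow, so f = 64/Re = 64/802.7 = 0.07973 (the turbulent correlation is not needed).
Darcy-Weisbach: ΔP = f(L/D)(ρV²/2) = 0.07973·(782/0.0512)·(918·1.651²/2) = 0.07973·1.527e+04·1252 = 1.524e+06 Pa.
Head loss h_f = ΔP/(ρg) = 1.524e+06/(918·9.81) = 169 m.

h_f ≈ 169 m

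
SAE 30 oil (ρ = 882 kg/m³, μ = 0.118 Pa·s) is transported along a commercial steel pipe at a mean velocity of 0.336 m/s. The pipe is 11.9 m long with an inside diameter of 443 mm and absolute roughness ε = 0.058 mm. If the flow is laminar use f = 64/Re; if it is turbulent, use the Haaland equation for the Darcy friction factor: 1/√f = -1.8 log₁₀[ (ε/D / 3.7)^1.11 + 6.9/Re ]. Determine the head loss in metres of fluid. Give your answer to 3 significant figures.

Reynolds number Re = ρVD/μ = 882 · 0.336 · 0.443 / 0.118 = 1113.
Re < 2300 → laminar flow, so f = 64/Re = 64/1113 = 0.05752 (the turbulent correlation is not needed).
Darcy-Weisbach: ΔP = f(L/D)(ρV²/2) = 0.05752·(11.9/0.443)·(882·0.336²/2) = 0.05752·26.86·49.79 = 76.93 Pa.
Head loss h_f = ΔP/(ρg) = 76.93/(882·9.81) = 0.00889 m.

h_f ≈ 0.00889 m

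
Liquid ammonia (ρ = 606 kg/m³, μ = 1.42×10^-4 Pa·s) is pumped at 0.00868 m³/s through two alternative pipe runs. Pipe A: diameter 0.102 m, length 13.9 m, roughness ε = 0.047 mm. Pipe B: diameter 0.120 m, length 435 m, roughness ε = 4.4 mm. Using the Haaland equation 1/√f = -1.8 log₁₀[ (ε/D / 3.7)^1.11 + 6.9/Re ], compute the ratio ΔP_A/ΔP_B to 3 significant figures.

Pipe A: V = Q/A = 0.00868/0.008171 = 1.062 m/s; Re = 4.624e+05; ε/D = 0.000461; Haaland → f = 0.01739; ΔP_A = f(L/D)(ρV²/2) = 810.2 Pa.
Pipe B: V = Q/A = 0.00868/0.01131 = 0.7675 m/s; Re = 3.93e+05; ε/D = 0.0367; Haaland → f = 0.06245; ΔP_B = f(L/D)(ρV²/2) = 4.04e+04 Pa.
ΔP_A/ΔP_B = 810.2/4.04e+04 = 0.0201.

ΔP_A/ΔP_B ≈ 0.0201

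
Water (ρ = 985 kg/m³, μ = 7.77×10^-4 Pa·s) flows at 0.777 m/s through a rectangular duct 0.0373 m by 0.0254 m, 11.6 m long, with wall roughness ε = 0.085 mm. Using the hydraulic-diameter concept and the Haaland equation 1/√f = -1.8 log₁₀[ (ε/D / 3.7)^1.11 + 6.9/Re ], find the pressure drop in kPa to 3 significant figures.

Hydraulic diameter D_h = 4A/P = 4·(0.0373·0.0254)/(2·(0.0373+0.0254)) = 0.00379/0.1254 = 0.03022 m.
Re = ρVD_h/μ = 985·0.777·0.03022/0.000777 = 2.977e+04.
ε/D_h = 8.5e-05/0.03022 = 0.00281; Haaland gives 1/√f = -1.8 log₁₀[0.000345+0.000232] = 5.83, so f = 0.02942.
ΔP = f(L/D_h)(ρV²/2) = 0.02942·11.6/0.03022·297.3 = 3358 Pa.
ΔP = 3.36 kPa.

ΔP ≈ 3.36 kPa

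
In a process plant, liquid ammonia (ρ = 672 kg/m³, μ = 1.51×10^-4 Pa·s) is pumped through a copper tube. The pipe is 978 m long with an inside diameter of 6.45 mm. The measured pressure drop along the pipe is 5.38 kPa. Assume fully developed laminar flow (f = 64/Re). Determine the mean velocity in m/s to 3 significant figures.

For laminar flow, f = 64/Re with Re = ρVD/μ, so Darcy-Weisbach reduces to ΔP = 32μLV/D². Solving for V: V = ΔP·D²/(32μL) = 5380·(0.00645)²/(32·0.000151·978) = 0.04736 m/s.
Check: Re = ρVD/μ = 672·0.04736·0.00645/0.000151 = 1360 < 2300, so the laminar assumption holds.

V ≈ 0.0474 m/s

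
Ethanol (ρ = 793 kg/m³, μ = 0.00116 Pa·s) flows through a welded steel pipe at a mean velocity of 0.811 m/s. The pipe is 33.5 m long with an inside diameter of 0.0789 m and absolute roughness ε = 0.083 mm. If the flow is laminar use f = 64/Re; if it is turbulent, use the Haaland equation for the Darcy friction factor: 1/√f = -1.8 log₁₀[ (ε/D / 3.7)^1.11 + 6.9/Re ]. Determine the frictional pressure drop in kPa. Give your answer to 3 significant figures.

Reynolds number Re = ρVD/μ = 793 · 0.811 · 0.0789 / 0.00116 = 4.374e+04.
Re > 4000 → turbulent. Relative roughness ε/D = 8.3e-05/0.0789 = 0.00105. Haaland: 1/√f = -1.8 log₁₀[(0.00105/3.7)^1.11 + 6.9/4.374e+04] = -1.8 log₁₀[0.000116 + 0.000158] = 6.413, so f = 0.02431.
Darcy-Weisbach: ΔP = f(L/D)(ρV²/2) = 0.02431·(33.5/0.0789)·(793·0.811²/2) = 0.02431·424.6·260.8 = 2692 Pa.
ΔP = 2692 Pa = 2.69 kPa.

ΔP ≈ 2.69 kPa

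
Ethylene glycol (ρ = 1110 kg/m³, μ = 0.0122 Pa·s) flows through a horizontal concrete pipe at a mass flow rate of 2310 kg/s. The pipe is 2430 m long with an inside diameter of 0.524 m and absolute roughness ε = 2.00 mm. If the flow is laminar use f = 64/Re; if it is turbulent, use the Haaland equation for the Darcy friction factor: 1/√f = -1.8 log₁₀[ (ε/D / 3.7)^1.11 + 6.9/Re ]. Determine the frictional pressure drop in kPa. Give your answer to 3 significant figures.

ΔP ≈ 6790 kPa

A = πD²/4 = π(0.524)²/4 = 0.2157 m²; mean velocity V = ṁ/(ρA) = 2310/(1110 · 0.2157) = 9.65 m/s.
Reynolds number Re = ρVD/μ = 1110 · 9.65 · 0.524 / 0.0122 = 4.601e+05.
Re > 4000 → turbulent. Relative roughness ε/D = 0.002/0.524 = 0.00382. Haaland: 1/√f = -1.8 log₁₀[(0.00382/3.7)^1.11 + 6.9/4.601e+05] = -1.8 log₁₀[0.000484 + 1.5e-05] = 5.943, so f = 0.02831.
Darcy-Weisbach: ΔP = f(L/D)(ρV²/2) = 0.02831·(2430/0.524)·(1110·9.65²/2) = 0.02831·4637·5.169e+04 = 6.786e+06 Pa.
ΔP = 6.786e+06 Pa = 6790 kPa.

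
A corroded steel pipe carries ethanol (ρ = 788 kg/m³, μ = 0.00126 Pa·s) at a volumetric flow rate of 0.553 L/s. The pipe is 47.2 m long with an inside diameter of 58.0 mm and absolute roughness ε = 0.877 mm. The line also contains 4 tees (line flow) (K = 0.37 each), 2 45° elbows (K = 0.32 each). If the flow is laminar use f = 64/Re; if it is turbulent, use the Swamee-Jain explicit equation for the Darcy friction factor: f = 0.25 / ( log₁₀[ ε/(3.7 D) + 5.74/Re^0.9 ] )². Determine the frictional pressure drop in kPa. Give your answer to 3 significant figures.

ΔP ≈ 0.745 kPa

Q = 0.553 L/s = 0.553/1000 = 0.000553 m³/s.
Cross-sectional area A = πD²/4 = π(0.058)²/4 = 0.002642 m²; mean velocity V = Q/A = 0.000553/0.002642 = 0.2093 m/s.
Reynolds number Re = ρVD/μ = 788 · 0.2093 · 0.058 / 0.00126 = 7592.
Re > 4000 → turbulent. Relative roughness ε/D = 0.000877/0.058 = 0.0151. Swamee-Jain: f = 0.25/(log₁₀[0.0151/3.7 + 5.74/7592^0.9])² = 0.25/(log₁₀[0.00409 + 0.00185])² = 0.25/(-2.227)² = 0.05042.
Total minor-loss coefficient ΣK = 4·0.37 + 2·0.32 = 2.12.
ΔP = [f·L/D + ΣK]·(ρV²/2) = [0.05042·47.2/0.058 + 2.12]·(788·0.2093²/2) = [41.03 + 2.12]·17.26 = 744.9 Pa.
ΔP = 744.9 Pa = 0.745 kPa.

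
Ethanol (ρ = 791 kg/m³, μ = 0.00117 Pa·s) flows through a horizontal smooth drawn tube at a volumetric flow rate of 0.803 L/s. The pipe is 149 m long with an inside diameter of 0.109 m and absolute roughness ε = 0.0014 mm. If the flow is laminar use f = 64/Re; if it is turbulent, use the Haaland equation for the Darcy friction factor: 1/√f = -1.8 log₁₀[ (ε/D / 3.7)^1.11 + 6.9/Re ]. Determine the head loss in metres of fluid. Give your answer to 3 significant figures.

h_f ≈ 0.0181 m

Q = 0.803 L/s = 0.803/1000 = 0.000803 m³/s.
Cross-sectional area A = πD²/4 = π(0.109)²/4 = 0.009331 m²; mean velocity V = Q/A = 0.000803/0.009331 = 0.08605 m/s.
Reynolds number Re = ρVD/μ = 791 · 0.08605 · 0.109 / 0.00117 = 6341.
Re > 4000 → turbulent. Relative roughness ε/D = 1.4e-06/0.109 = 1.28e-05. Haaland: 1/√f = -1.8 log₁₀[(1.28e-05/3.7)^1.11 + 6.9/6341] = -1.8 log₁₀[8.71e-07 + 0.00109] = 5.333, so f = 0.03516.
Darcy-Weisbach: ΔP = f(L/D)(ρV²/2) = 0.03516·(149/0.109)·(791·0.08605²/2) = 0.03516·1367·2.929 = 140.7 Pa.
Head loss h_f = ΔP/(ρg) = 140.7/(791·9.81) = 0.0181 m.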